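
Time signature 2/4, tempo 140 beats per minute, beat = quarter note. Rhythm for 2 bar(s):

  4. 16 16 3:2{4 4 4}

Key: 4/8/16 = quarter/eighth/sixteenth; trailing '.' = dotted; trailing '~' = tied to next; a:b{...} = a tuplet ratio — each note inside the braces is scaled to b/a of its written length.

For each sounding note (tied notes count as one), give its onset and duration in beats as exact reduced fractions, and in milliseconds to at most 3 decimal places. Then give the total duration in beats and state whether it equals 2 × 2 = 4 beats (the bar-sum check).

1) 0.0ms=0b +642.857ms=3/2b
2) 642.857ms=3/2b +107.143ms=1/4b
3) 750.0ms=7/4b +107.143ms=1/4b
4) 857.143ms=2b +285.714ms=2/3b
5) 1142.857ms=8/3b +285.714ms=2/3b
6) 1428.571ms=10/3b +285.714ms=2/3b
Σ=4b of 4 (140bpm 2/4) — PASS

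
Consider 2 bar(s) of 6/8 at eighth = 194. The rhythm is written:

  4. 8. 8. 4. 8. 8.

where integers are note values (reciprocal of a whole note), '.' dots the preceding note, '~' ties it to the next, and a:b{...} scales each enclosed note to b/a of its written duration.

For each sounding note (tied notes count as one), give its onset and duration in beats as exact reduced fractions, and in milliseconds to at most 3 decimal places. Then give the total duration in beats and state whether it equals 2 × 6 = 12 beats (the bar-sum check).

1) 0.0ms=0b +927.835ms=3b
2) 927.835ms=3b +463.918ms=3/2b
3) 1391.753ms=9/2b +463.918ms=3/2b
4) 1855.67ms=6b +927.835ms=3b
5) 2783.505ms=9b +463.918ms=3/2b
6) 3247.423ms=21/2b +463.918ms=3/2b
Σ=12b of 12 (194bpm 6/8) — PASS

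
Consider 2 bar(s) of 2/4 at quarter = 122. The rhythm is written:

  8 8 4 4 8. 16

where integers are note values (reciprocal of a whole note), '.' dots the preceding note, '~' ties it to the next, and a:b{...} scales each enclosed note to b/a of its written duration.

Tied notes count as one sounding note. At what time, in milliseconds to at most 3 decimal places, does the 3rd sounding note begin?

note 3 onset = 1b = 491.803ms

1. 0.0ms @ 0 + 245.902ms (1/2)
2. 245.902ms @ 1/2 + 245.902ms (1/2)
3. 491.803ms @ 1 + 491.803ms (1)
4. 983.607ms @ 2 + 491.803ms (1)
5. 1475.41ms @ 3 + 368.852ms (3/4)
6. 1844.262ms @ 15/4 + 122.951ms (1/4)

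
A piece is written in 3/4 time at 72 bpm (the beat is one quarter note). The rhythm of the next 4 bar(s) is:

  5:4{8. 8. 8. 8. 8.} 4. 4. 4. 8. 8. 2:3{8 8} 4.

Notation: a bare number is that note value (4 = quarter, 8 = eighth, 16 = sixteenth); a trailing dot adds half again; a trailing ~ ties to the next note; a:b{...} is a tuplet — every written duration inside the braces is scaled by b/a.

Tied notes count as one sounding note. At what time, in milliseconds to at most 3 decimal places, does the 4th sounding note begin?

note 4 onset = 9/5b = 1500.0ms

1. 0.0ms @ 0 + 500.0ms (3/5)
2. 500.0ms @ 3/5 + 500.0ms (3/5)
3. 1000.0ms @ 6/5 + 500.0ms (3/5)
4. 1500.0ms @ 9/5 + 500.0ms (3/5)
5. 2000.0ms @ 12/5 + 500.0ms (3/5)
6. 2500.0ms @ 3 + 1250.0ms (3/2)
7. 3750.0ms @ 9/2 + 1250.0ms (3/2)
8. 5000.0ms @ 6 + 1250.0ms (3/2)
9. 6250.0ms @ 15/2 + 625.0ms (3/4)
10. 6875.0ms @ 33/4 + 625.0ms (3/4)
11. 7500.0ms @ 9 + 625.0ms (3/4)
12. 8125.0ms @ 39/4 + 625.0ms (3/4)
13. 8750.0ms @ 21/2 + 1250.0ms (3/2)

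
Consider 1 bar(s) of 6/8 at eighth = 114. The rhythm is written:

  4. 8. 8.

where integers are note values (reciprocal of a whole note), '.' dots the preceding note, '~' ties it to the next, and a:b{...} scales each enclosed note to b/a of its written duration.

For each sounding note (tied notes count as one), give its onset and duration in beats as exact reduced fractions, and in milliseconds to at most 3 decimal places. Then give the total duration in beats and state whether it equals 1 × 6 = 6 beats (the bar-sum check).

1) 0.0ms=0b +1578.947ms=3b
2) 1578.947ms=3b +789.474ms=3/2b
3) 2368.421ms=9/2b +789.474ms=3/2b
Σ=6b of 6 (114bpm 6/8) — PASS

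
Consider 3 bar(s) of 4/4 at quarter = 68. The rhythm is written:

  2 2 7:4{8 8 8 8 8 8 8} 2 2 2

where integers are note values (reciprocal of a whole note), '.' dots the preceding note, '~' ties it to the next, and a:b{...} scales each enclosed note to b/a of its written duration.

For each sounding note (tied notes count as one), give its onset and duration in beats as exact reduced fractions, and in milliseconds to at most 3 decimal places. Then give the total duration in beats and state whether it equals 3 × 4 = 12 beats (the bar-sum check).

1) 0.0ms=0b +1764.706ms=2b
2) 1764.706ms=2b +1764.706ms=2b
3) 3529.412ms=4b +252.101ms=2/7b
4) 3781.513ms=30/7b +252.101ms=2/7b
5) 4033.613ms=32/7b +252.101ms=2/7b
6) 4285.714ms=34/7b +252.101ms=2/7b
7) 4537.815ms=36/7b +252.101ms=2/7b
8) 4789.916ms=38/7b +252.101ms=2/7b
9) 5042.017ms=40/7b +252.101ms=2/7b
10) 5294.118ms=6b +1764.706ms=2b
11) 7058.824ms=8b +1764.706ms=2b
12) 8823.529ms=10b +1764.706ms=2b
Σ=12b of 12 (68bpm 4/4) — PASS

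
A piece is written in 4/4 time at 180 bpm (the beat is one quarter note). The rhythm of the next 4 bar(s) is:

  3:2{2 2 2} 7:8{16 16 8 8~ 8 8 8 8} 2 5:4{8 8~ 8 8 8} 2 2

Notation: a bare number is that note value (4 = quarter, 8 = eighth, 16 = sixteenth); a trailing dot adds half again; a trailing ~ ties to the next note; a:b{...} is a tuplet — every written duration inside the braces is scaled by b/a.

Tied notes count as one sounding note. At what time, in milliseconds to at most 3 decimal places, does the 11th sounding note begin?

1. 0.0ms @ 0 + 444.444ms (4/3)
2. 444.444ms @ 4/3 + 444.444ms (4/3)
3. 888.889ms @ 8/3 + 444.444ms (4/3)
4. 1333.333ms @ 4 + 95.238ms (2/7)
5. 1428.571ms @ 30/7 + 95.238ms (2/7)
6. 1523.81ms @ 32/7 + 190.476ms (4/7)
7. 1714.286ms @ 36/7 + 380.952ms (8/7)
8. 2095.238ms @ 44/7 + 190.476ms (4/7)
9. 2285.714ms @ 48/7 + 190.476ms (4/7)
10. 2476.19ms @ 52/7 + 190.476ms (4/7)
11. 2666.667ms @ 8 + 666.667ms (2)
12. 3333.333ms @ 10 + 133.333ms (2/5)
13. 3466.667ms @ 52/5 + 266.667ms (4/5)
14. 3733.333ms @ 56/5 + 133.333ms (2/5)
15. 3866.667ms @ 58/5 + 133.333ms (2/5)
16. 4000.0ms @ 12 + 666.667ms (2)
17. 4666.667ms @ 14 + 666.667ms (2)

note 11 onset = 8b = 2666.667ms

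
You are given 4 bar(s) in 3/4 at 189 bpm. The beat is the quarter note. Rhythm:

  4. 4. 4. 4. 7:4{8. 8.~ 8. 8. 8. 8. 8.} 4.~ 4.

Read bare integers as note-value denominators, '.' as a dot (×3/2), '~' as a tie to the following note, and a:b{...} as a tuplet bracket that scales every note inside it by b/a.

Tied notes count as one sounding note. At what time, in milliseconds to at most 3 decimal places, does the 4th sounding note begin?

note 4 onset = 9/2b = 1428.571ms

1. 0.0ms @ 0 + 476.19ms (3/2)
2. 476.19ms @ 3/2 + 476.19ms (3/2)
3. 952.381ms @ 3 + 476.19ms (3/2)
4. 1428.571ms @ 9/2 + 476.19ms (3/2)
5. 1904.762ms @ 6 + 136.054ms (3/7)
6. 2040.816ms @ 45/7 + 272.109ms (6/7)
7. 2312.925ms @ 51/7 + 136.054ms (3/7)
8. 2448.98ms @ 54/7 + 136.054ms (3/7)
9. 2585.034ms @ 57/7 + 136.054ms (3/7)
10. 2721.088ms @ 60/7 + 136.054ms (3/7)
11. 2857.143ms @ 9 + 952.381ms (3)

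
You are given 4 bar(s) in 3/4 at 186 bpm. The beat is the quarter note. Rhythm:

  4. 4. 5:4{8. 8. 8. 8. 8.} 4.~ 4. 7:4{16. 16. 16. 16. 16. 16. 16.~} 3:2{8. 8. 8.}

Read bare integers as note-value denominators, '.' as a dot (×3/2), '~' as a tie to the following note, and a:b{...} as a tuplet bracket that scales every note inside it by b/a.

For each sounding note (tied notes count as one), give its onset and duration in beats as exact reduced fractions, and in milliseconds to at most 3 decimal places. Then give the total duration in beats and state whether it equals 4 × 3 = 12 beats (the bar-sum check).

1) 0.0ms=0b +483.871ms=3/2b
2) 483.871ms=3/2b +483.871ms=3/2b
3) 967.742ms=3b +193.548ms=3/5b
4) 1161.29ms=18/5b +193.548ms=3/5b
5) 1354.839ms=21/5b +193.548ms=3/5b
6) 1548.387ms=24/5b +193.548ms=3/5b
7) 1741.935ms=27/5b +193.548ms=3/5b
8) 1935.484ms=6b +967.742ms=3b
9) 2903.226ms=9b +69.124ms=3/14b
10) 2972.35ms=129/14b +69.124ms=3/14b
11) 3041.475ms=66/7b +69.124ms=3/14b
12) 3110.599ms=135/14b +69.124ms=3/14b
13) 3179.724ms=69/7b +69.124ms=3/14b
14) 3248.848ms=141/14b +69.124ms=3/14b
15) 3317.972ms=72/7b +230.415ms=5/7b
16) 3548.387ms=11b +161.29ms=1/2b
17) 3709.677ms=23/2b +161.29ms=1/2b
Σ=12b of 12 (186bpm 3/4) — PASS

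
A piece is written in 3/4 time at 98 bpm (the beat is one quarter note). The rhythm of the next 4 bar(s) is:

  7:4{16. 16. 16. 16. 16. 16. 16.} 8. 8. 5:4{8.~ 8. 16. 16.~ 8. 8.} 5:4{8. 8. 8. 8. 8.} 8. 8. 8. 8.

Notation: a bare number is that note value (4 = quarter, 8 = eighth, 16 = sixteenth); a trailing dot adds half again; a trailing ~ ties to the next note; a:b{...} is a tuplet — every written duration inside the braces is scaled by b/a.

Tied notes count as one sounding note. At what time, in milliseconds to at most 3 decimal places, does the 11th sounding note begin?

note 11 onset = 21/5b = 2571.429ms

1. 0.0ms @ 0 + 131.195ms (3/14)
2. 131.195ms @ 3/14 + 131.195ms (3/14)
3. 262.391ms @ 3/7 + 131.195ms (3/14)
4. 393.586ms @ 9/14 + 131.195ms (3/14)
5. 524.781ms @ 6/7 + 131.195ms (3/14)
6. 655.977ms @ 15/14 + 131.195ms (3/14)
7. 787.172ms @ 9/7 + 131.195ms (3/14)
8. 918.367ms @ 3/2 + 459.184ms (3/4)
9. 1377.551ms @ 9/4 + 459.184ms (3/4)
10. 1836.735ms @ 3 + 734.694ms (6/5)
11. 2571.429ms @ 21/5 + 183.673ms (3/10)
12. 2755.102ms @ 9/2 + 551.02ms (9/10)
13. 3306.122ms @ 27/5 + 367.347ms (3/5)
14. 3673.469ms @ 6 + 367.347ms (3/5)
15. 4040.816ms @ 33/5 + 367.347ms (3/5)
16. 4408.163ms @ 36/5 + 367.347ms (3/5)
17. 4775.51ms @ 39/5 + 367.347ms (3/5)
18. 5142.857ms @ 42/5 + 367.347ms (3/5)
19. 5510.204ms @ 9 + 459.184ms (3/4)
20. 5969.388ms @ 39/4 + 459.184ms (3/4)
21. 6428.571ms @ 21/2 + 459.184ms (3/4)
22. 6887.755ms @ 45/4 + 459.184ms (3/4)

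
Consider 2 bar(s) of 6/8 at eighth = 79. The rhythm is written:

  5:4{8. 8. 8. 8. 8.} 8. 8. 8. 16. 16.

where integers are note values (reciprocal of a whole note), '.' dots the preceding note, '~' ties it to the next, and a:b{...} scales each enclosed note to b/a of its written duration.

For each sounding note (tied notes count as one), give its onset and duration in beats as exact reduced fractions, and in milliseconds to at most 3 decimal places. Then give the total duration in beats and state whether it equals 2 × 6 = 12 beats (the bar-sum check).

1) 0.0ms=0b +911.392ms=6/5b
2) 911.392ms=6/5b +911.392ms=6/5b
3) 1822.785ms=12/5b +911.392ms=6/5b
4) 2734.177ms=18/5b +911.392ms=6/5b
5) 3645.57ms=24/5b +911.392ms=6/5b
6) 4556.962ms=6b +1139.241ms=3/2b
7) 5696.203ms=15/2b +1139.241ms=3/2b
8) 6835.443ms=9b +1139.241ms=3/2b
9) 7974.684ms=21/2b +569.62ms=3/4b
10) 8544.304ms=45/4b +569.62ms=3/4b
Σ=12b of 12 (79bpm 6/8) — PASS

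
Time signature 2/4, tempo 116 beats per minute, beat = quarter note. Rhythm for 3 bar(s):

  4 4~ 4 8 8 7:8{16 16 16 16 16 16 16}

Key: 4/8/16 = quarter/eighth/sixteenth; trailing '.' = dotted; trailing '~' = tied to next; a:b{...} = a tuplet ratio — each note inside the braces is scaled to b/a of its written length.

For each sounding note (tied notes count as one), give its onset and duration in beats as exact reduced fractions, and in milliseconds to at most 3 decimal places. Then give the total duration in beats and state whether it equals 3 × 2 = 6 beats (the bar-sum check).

1) 0.0ms=0b +517.241ms=1b
2) 517.241ms=1b +1034.483ms=2b
3) 1551.724ms=3b +258.621ms=1/2b
4) 1810.345ms=7/2b +258.621ms=1/2b
5) 2068.966ms=4b +147.783ms=2/7b
6) 2216.749ms=30/7b +147.783ms=2/7b
7) 2364.532ms=32/7b +147.783ms=2/7b
8) 2512.315ms=34/7b +147.783ms=2/7b
9) 2660.099ms=36/7b +147.783ms=2/7b
10) 2807.882ms=38/7b +147.783ms=2/7b
11) 2955.665ms=40/7b +147.783ms=2/7b
Σ=6b of 6 (116bpm 2/4) — PASS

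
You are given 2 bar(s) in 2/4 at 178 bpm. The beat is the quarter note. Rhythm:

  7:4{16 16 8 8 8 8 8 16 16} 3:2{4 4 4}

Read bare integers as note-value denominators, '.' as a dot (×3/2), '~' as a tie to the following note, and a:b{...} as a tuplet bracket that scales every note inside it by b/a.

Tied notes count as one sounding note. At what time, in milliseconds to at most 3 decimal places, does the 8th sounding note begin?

note 8 onset = 12/7b = 577.849ms

1. 0.0ms @ 0 + 48.154ms (1/7)
2. 48.154ms @ 1/7 + 48.154ms (1/7)
3. 96.308ms @ 2/7 + 96.308ms (2/7)
4. 192.616ms @ 4/7 + 96.308ms (2/7)
5. 288.925ms @ 6/7 + 96.308ms (2/7)
6. 385.233ms @ 8/7 + 96.308ms (2/7)
7. 481.541ms @ 10/7 + 96.308ms (2/7)
8. 577.849ms @ 12/7 + 48.154ms (1/7)
9. 626.003ms @ 13/7 + 48.154ms (1/7)
10. 674.157ms @ 2 + 224.719ms (2/3)
11. 898.876ms @ 8/3 + 224.719ms (2/3)
12. 1123.596ms @ 10/3 + 224.719ms (2/3)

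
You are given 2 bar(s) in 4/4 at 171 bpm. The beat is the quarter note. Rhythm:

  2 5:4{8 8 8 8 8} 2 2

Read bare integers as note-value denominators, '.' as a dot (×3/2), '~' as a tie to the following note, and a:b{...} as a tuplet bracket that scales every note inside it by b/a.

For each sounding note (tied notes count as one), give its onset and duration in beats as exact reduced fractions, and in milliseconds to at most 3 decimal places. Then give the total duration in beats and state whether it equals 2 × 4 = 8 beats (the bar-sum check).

1) 0.0ms=0b +701.754ms=2b
2) 701.754ms=2b +140.351ms=2/5b
3) 842.105ms=12/5b +140.351ms=2/5b
4) 982.456ms=14/5b +140.351ms=2/5b
5) 1122.807ms=16/5b +140.351ms=2/5b
6) 1263.158ms=18/5b +140.351ms=2/5b
7) 1403.509ms=4b +701.754ms=2b
8) 2105.263ms=6b +701.754ms=2b
Σ=8b of 8 (171bpm 4/4) — PASS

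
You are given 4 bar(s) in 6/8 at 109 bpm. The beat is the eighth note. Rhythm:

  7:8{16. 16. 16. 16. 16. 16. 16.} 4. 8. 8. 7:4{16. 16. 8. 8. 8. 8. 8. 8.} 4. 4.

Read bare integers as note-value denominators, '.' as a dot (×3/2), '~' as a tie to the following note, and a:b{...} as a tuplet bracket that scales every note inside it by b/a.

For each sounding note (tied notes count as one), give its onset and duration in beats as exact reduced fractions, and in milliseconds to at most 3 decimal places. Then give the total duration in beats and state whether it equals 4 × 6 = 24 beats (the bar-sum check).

1) 0.0ms=0b +471.822ms=6/7b
2) 471.822ms=6/7b +471.822ms=6/7b
3) 943.644ms=12/7b +471.822ms=6/7b
4) 1415.465ms=18/7b +471.822ms=6/7b
5) 1887.287ms=24/7b +471.822ms=6/7b
6) 2359.109ms=30/7b +471.822ms=6/7b
7) 2830.931ms=36/7b +471.822ms=6/7b
8) 3302.752ms=6b +1651.376ms=3b
9) 4954.128ms=9b +825.688ms=3/2b
10) 5779.817ms=21/2b +825.688ms=3/2b
11) 6605.505ms=12b +235.911ms=3/7b
12) 6841.415ms=87/7b +235.911ms=3/7b
13) 7077.326ms=90/7b +471.822ms=6/7b
14) 7549.148ms=96/7b +471.822ms=6/7b
15) 8020.97ms=102/7b +471.822ms=6/7b
16) 8492.792ms=108/7b +471.822ms=6/7b
17) 8964.613ms=114/7b +471.822ms=6/7b
18) 9436.435ms=120/7b +471.822ms=6/7b
19) 9908.257ms=18b +1651.376ms=3b
20) 11559.633ms=21b +1651.376ms=3b
Σ=24b of 24 (109bpm 6/8) — PASS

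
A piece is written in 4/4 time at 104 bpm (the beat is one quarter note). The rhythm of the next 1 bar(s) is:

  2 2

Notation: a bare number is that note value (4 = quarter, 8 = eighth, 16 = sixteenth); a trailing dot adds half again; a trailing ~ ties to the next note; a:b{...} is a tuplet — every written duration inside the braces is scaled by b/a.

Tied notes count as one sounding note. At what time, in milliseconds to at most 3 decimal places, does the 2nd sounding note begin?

note 2 onset = 2b = 1153.846ms

1. 0.0ms @ 0 + 1153.846ms (2)
2. 1153.846ms @ 2 + 1153.846ms (2)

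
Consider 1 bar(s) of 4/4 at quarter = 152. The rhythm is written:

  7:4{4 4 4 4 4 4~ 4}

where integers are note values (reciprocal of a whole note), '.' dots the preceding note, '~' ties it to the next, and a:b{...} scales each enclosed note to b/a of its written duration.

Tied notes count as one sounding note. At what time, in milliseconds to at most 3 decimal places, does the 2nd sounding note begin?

1. 0.0ms @ 0 + 225.564ms (4/7)
2. 225.564ms @ 4/7 + 225.564ms (4/7)
3. 451.128ms @ 8/7 + 225.564ms (4/7)
4. 676.692ms @ 12/7 + 225.564ms (4/7)
5. 902.256ms @ 16/7 + 225.564ms (4/7)
6. 1127.82ms @ 20/7 + 451.128ms (8/7)

note 2 onset = 4/7b = 225.564ms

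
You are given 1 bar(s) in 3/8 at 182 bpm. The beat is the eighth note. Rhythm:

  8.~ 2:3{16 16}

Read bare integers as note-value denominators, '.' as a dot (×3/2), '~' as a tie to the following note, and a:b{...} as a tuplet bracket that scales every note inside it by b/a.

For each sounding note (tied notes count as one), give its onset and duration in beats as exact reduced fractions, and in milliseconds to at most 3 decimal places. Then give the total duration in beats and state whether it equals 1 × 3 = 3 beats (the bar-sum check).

1) 0.0ms=0b +741.758ms=9/4b
2) 741.758ms=9/4b +247.253ms=3/4b
Σ=3b of 3 (182bpm 3/8) — PASS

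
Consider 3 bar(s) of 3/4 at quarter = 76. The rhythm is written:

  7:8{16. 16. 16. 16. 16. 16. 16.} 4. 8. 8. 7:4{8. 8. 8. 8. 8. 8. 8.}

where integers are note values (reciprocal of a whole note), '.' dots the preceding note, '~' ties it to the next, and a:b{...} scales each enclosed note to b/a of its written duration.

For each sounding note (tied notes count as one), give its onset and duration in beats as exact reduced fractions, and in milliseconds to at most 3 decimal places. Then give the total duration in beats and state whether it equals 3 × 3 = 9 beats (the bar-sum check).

1) 0.0ms=0b +338.346ms=3/7b
2) 338.346ms=3/7b +338.346ms=3/7b
3) 676.692ms=6/7b +338.346ms=3/7b
4) 1015.038ms=9/7b +338.346ms=3/7b
5) 1353.383ms=12/7b +338.346ms=3/7b
6) 1691.729ms=15/7b +338.346ms=3/7b
7) 2030.075ms=18/7b +338.346ms=3/7b
8) 2368.421ms=3b +1184.211ms=3/2b
9) 3552.632ms=9/2b +592.105ms=3/4b
10) 4144.737ms=21/4b +592.105ms=3/4b
11) 4736.842ms=6b +338.346ms=3/7b
12) 5075.188ms=45/7b +338.346ms=3/7b
13) 5413.534ms=48/7b +338.346ms=3/7b
14) 5751.88ms=51/7b +338.346ms=3/7b
15) 6090.226ms=54/7b +338.346ms=3/7b
16) 6428.571ms=57/7b +338.346ms=3/7b
17) 6766.917ms=60/7b +338.346ms=3/7b
Σ=9b of 9 (76bpm 3/4) — PASS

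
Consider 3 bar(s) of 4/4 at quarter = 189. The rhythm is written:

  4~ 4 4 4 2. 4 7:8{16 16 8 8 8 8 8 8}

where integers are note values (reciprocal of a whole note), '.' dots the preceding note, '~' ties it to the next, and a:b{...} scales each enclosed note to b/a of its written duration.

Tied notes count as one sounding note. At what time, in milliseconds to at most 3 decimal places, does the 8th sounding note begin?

note 8 onset = 60/7b = 2721.088ms

1. 0.0ms @ 0 + 634.921ms (2)
2. 634.921ms @ 2 + 317.46ms (1)
3. 952.381ms @ 3 + 317.46ms (1)
4. 1269.841ms @ 4 + 952.381ms (3)
5. 2222.222ms @ 7 + 317.46ms (1)
6. 2539.683ms @ 8 + 90.703ms (2/7)
7. 2630.385ms @ 58/7 + 90.703ms (2/7)
8. 2721.088ms @ 60/7 + 181.406ms (4/7)
9. 2902.494ms @ 64/7 + 181.406ms (4/7)
10. 3083.9ms @ 68/7 + 181.406ms (4/7)
11. 3265.306ms @ 72/7 + 181.406ms (4/7)
12. 3446.712ms @ 76/7 + 181.406ms (4/7)
13. 3628.118ms @ 80/7 + 181.406ms (4/7)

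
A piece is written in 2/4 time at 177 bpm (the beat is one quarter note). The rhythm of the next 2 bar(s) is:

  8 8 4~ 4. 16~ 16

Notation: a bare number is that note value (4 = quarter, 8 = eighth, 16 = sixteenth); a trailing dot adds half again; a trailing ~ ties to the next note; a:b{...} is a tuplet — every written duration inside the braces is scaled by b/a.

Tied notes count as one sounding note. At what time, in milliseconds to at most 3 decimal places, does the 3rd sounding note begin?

1. 0.0ms @ 0 + 169.492ms (1/2)
2. 169.492ms @ 1/2 + 169.492ms (1/2)
3. 338.983ms @ 1 + 847.458ms (5/2)
4. 1186.441ms @ 7/2 + 169.492ms (1/2)

note 3 onset = 1b = 338.983ms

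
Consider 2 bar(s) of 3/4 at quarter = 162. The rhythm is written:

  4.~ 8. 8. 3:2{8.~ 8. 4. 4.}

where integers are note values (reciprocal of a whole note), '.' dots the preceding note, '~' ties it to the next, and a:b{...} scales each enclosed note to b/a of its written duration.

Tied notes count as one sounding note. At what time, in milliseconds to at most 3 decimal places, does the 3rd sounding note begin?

1. 0.0ms @ 0 + 833.333ms (9/4)
2. 833.333ms @ 9/4 + 277.778ms (3/4)
3. 1111.111ms @ 3 + 370.37ms (1)
4. 1481.481ms @ 4 + 370.37ms (1)
5. 1851.852ms @ 5 + 370.37ms (1)

note 3 onset = 3b = 1111.111ms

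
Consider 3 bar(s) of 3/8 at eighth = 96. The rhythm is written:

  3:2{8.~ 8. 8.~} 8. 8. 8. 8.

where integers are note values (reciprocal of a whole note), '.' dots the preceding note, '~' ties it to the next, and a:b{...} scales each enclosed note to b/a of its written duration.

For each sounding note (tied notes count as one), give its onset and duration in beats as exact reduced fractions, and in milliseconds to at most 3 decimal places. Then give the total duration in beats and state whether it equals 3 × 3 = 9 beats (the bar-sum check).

1) 0.0ms=0b +1250.0ms=2b
2) 1250.0ms=2b +1562.5ms=5/2b
3) 2812.5ms=9/2b +937.5ms=3/2b
4) 3750.0ms=6b +937.5ms=3/2b
5) 4687.5ms=15/2b +937.5ms=3/2b
Σ=9b of 9 (96bpm 3/8) — PASS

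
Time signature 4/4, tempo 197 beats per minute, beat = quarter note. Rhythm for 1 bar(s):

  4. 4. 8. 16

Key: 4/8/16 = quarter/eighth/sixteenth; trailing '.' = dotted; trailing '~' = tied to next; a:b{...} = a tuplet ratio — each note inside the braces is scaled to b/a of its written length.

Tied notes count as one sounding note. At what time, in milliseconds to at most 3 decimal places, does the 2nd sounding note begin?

1. 0.0ms @ 0 + 456.853ms (3/2)
2. 456.853ms @ 3/2 + 456.853ms (3/2)
3. 913.706ms @ 3 + 228.426ms (3/4)
4. 1142.132ms @ 15/4 + 76.142ms (1/4)

note 2 onset = 3/2b = 456.853ms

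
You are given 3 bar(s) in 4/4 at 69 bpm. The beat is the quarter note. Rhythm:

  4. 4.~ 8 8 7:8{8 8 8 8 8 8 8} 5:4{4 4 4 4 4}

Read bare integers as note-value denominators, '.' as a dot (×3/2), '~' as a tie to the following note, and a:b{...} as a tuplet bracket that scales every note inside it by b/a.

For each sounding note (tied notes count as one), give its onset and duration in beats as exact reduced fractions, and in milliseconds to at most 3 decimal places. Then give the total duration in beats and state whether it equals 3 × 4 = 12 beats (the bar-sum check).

1) 0.0ms=0b +1304.348ms=3/2b
2) 1304.348ms=3/2b +1739.13ms=2b
3) 3043.478ms=7/2b +434.783ms=1/2b
4) 3478.261ms=4b +496.894ms=4/7b
5) 3975.155ms=32/7b +496.894ms=4/7b
6) 4472.05ms=36/7b +496.894ms=4/7b
7) 4968.944ms=40/7b +496.894ms=4/7b
8) 5465.839ms=44/7b +496.894ms=4/7b
9) 5962.733ms=48/7b +496.894ms=4/7b
10) 6459.627ms=52/7b +496.894ms=4/7b
11) 6956.522ms=8b +695.652ms=4/5b
12) 7652.174ms=44/5b +695.652ms=4/5b
13) 8347.826ms=48/5b +695.652ms=4/5b
14) 9043.478ms=52/5b +695.652ms=4/5b
15) 9739.13ms=56/5b +695.652ms=4/5b
Σ=12b of 12 (69bpm 4/4) — PASS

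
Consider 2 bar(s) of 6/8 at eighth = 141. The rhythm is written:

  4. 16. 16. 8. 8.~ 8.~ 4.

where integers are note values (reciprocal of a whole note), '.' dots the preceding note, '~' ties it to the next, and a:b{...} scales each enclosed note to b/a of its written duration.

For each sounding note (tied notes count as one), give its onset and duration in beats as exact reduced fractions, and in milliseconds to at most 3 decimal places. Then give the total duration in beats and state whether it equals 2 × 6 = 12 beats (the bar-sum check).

1) 0.0ms=0b +1276.596ms=3b
2) 1276.596ms=3b +319.149ms=3/4b
3) 1595.745ms=15/4b +319.149ms=3/4b
4) 1914.894ms=9/2b +638.298ms=3/2b
5) 2553.191ms=6b +2553.191ms=6b
Σ=12b of 12 (141bpm 6/8) — PASS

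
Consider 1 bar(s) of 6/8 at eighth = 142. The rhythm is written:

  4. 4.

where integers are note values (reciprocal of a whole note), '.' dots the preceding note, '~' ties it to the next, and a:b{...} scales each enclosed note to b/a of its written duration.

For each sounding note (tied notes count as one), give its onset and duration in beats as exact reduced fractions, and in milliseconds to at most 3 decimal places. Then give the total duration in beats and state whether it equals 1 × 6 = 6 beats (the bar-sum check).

1) 0.0ms=0b +1267.606ms=3b
2) 1267.606ms=3b +1267.606ms=3b
Σ=6b of 6 (142bpm 6/8) — PASS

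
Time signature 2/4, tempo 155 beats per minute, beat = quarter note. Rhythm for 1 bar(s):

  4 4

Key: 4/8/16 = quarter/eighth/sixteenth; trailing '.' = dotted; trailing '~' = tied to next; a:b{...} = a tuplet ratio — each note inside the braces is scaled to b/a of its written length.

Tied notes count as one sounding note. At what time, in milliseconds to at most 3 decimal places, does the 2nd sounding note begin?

1. 0.0ms @ 0 + 387.097ms (1)
2. 387.097ms @ 1 + 387.097ms (1)

note 2 onset = 1b = 387.097ms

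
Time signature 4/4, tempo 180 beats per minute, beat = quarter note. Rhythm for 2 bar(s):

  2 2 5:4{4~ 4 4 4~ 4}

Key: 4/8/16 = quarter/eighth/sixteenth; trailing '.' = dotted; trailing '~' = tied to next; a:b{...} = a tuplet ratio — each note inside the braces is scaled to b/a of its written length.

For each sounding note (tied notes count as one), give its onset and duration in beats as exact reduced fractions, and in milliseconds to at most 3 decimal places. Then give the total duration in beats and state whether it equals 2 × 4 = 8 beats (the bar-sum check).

1) 0.0ms=0b +666.667ms=2b
2) 666.667ms=2b +666.667ms=2b
3) 1333.333ms=4b +533.333ms=8/5b
4) 1866.667ms=28/5b +266.667ms=4/5b
5) 2133.333ms=32/5b +533.333ms=8/5b
Σ=8b of 8 (180bpm 4/4) — PASS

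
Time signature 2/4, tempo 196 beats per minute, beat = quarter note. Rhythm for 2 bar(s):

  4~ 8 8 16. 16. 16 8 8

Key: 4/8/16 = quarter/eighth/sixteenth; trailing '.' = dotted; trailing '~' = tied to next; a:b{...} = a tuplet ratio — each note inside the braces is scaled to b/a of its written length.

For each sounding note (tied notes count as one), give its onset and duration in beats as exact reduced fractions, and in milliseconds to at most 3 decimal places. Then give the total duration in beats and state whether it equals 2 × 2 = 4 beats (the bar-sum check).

1) 0.0ms=0b +459.184ms=3/2b
2) 459.184ms=3/2b +153.061ms=1/2b
3) 612.245ms=2b +114.796ms=3/8b
4) 727.041ms=19/8b +114.796ms=3/8b
5) 841.837ms=11/4b +76.531ms=1/4b
6) 918.367ms=3b +153.061ms=1/2b
7) 1071.429ms=7/2b +153.061ms=1/2b
Σ=4b of 4 (196bpm 2/4) — PASS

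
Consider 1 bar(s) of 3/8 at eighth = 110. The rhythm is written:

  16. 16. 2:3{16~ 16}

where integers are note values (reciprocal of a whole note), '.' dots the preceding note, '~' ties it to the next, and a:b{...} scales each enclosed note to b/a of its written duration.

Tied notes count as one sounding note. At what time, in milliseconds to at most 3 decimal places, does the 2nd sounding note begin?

1. 0.0ms @ 0 + 409.091ms (3/4)
2. 409.091ms @ 3/4 + 409.091ms (3/4)
3. 818.182ms @ 3/2 + 818.182ms (3/2)

note 2 onset = 3/4b = 409.091ms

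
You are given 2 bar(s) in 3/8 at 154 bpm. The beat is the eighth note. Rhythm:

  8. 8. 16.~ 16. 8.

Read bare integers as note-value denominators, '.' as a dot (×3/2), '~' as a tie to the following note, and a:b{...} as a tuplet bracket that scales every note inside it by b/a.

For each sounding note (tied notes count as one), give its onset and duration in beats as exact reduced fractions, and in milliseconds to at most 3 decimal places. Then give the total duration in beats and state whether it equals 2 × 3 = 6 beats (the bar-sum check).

1) 0.0ms=0b +584.416ms=3/2b
2) 584.416ms=3/2b +584.416ms=3/2b
3) 1168.831ms=3b +584.416ms=3/2b
4) 1753.247ms=9/2b +584.416ms=3/2b
Σ=6b of 6 (154bpm 3/8) — PASS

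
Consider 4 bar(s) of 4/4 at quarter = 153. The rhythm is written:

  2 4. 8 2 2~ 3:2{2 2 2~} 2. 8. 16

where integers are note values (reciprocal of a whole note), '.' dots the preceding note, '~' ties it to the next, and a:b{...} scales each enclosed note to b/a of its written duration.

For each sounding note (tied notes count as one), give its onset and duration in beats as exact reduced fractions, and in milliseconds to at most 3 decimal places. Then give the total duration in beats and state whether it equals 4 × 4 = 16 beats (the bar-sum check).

1) 0.0ms=0b +784.314ms=2b
2) 784.314ms=2b +588.235ms=3/2b
3) 1372.549ms=7/2b +196.078ms=1/2b
4) 1568.627ms=4b +784.314ms=2b
5) 2352.941ms=6b +1307.19ms=10/3b
6) 3660.131ms=28/3b +522.876ms=4/3b
7) 4183.007ms=32/3b +1699.346ms=13/3b
8) 5882.353ms=15b +294.118ms=3/4b
9) 6176.471ms=63/4b +98.039ms=1/4b
Σ=16b of 16 (153bpm 4/4) — PASS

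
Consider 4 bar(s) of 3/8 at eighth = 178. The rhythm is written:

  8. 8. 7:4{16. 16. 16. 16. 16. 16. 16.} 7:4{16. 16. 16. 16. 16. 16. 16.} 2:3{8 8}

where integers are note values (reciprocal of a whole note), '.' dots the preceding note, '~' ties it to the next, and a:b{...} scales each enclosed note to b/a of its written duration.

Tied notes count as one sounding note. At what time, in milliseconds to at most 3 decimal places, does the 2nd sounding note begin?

note 2 onset = 3/2b = 505.618ms

1. 0.0ms @ 0 + 505.618ms (3/2)
2. 505.618ms @ 3/2 + 505.618ms (3/2)
3. 1011.236ms @ 3 + 144.462ms (3/7)
4. 1155.698ms @ 24/7 + 144.462ms (3/7)
5. 1300.161ms @ 27/7 + 144.462ms (3/7)
6. 1444.623ms @ 30/7 + 144.462ms (3/7)
7. 1589.085ms @ 33/7 + 144.462ms (3/7)
8. 1733.547ms @ 36/7 + 144.462ms (3/7)
9. 1878.01ms @ 39/7 + 144.462ms (3/7)
10. 2022.472ms @ 6 + 144.462ms (3/7)
11. 2166.934ms @ 45/7 + 144.462ms (3/7)
12. 2311.396ms @ 48/7 + 144.462ms (3/7)
13. 2455.859ms @ 51/7 + 144.462ms (3/7)
14. 2600.321ms @ 54/7 + 144.462ms (3/7)
15. 2744.783ms @ 57/7 + 144.462ms (3/7)
16. 2889.246ms @ 60/7 + 144.462ms (3/7)
17. 3033.708ms @ 9 + 505.618ms (3/2)
18. 3539.326ms @ 21/2 + 505.618ms (3/2)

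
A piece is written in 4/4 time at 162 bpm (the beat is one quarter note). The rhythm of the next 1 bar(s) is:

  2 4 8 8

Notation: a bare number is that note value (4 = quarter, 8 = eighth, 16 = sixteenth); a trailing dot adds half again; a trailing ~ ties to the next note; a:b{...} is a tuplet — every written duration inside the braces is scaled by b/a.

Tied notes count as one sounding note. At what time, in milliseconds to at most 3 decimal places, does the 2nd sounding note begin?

1. 0.0ms @ 0 + 740.741ms (2)
2. 740.741ms @ 2 + 370.37ms (1)
3. 1111.111ms @ 3 + 185.185ms (1/2)
4. 1296.296ms @ 7/2 + 185.185ms (1/2)

note 2 onset = 2b = 740.741ms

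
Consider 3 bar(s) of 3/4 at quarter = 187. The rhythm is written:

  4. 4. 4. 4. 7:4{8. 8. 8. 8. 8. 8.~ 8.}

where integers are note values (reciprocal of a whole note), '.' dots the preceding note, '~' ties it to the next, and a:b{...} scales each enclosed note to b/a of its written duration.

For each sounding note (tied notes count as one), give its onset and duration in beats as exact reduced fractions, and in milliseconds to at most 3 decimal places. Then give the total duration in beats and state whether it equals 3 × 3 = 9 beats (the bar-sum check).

1) 0.0ms=0b +481.283ms=3/2b
2) 481.283ms=3/2b +481.283ms=3/2b
3) 962.567ms=3b +481.283ms=3/2b
4) 1443.85ms=9/2b +481.283ms=3/2b
5) 1925.134ms=6b +137.51ms=3/7b
6) 2062.643ms=45/7b +137.51ms=3/7b
7) 2200.153ms=48/7b +137.51ms=3/7b
8) 2337.662ms=51/7b +137.51ms=3/7b
9) 2475.172ms=54/7b +137.51ms=3/7b
10) 2612.681ms=57/7b +275.019ms=6/7b
Σ=9b of 9 (187bpm 3/4) — PASS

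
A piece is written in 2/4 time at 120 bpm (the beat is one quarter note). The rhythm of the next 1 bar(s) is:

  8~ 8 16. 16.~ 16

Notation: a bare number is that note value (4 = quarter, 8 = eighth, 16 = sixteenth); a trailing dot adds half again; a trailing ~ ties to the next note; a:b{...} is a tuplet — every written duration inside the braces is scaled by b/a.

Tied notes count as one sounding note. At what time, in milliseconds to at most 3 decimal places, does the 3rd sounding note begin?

note 3 onset = 11/8b = 687.5ms

1. 0.0ms @ 0 + 500.0ms (1)
2. 500.0ms @ 1 + 187.5ms (3/8)
3. 687.5ms @ 11/8 + 312.5ms (5/8)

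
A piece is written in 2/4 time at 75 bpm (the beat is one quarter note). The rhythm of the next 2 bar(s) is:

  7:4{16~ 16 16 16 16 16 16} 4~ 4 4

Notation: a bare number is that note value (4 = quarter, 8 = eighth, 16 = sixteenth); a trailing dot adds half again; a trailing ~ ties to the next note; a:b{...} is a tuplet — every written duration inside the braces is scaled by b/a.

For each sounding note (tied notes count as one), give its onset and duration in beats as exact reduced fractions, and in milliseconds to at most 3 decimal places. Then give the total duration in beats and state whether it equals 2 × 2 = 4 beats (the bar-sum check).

1) 0.0ms=0b +228.571ms=2/7b
2) 228.571ms=2/7b +114.286ms=1/7b
3) 342.857ms=3/7b +114.286ms=1/7b
4) 457.143ms=4/7b +114.286ms=1/7b
5) 571.429ms=5/7b +114.286ms=1/7b
6) 685.714ms=6/7b +114.286ms=1/7b
7) 800.0ms=1b +1600.0ms=2b
8) 2400.0ms=3b +800.0ms=1b
Σ=4b of 4 (75bpm 2/4) — PASS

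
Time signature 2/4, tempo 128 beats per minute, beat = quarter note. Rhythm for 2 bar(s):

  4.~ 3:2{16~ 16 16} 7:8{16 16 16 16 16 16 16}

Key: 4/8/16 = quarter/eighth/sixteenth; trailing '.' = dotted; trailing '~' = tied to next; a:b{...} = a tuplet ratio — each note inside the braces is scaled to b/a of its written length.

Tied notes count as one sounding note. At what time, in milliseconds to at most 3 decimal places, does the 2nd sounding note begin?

note 2 onset = 11/6b = 859.375ms

1. 0.0ms @ 0 + 859.375ms (11/6)
2. 859.375ms @ 11/6 + 78.125ms (1/6)
3. 937.5ms @ 2 + 133.929ms (2/7)
4. 1071.429ms @ 16/7 + 133.929ms (2/7)
5. 1205.357ms @ 18/7 + 133.929ms (2/7)
6. 1339.286ms @ 20/7 + 133.929ms (2/7)
7. 1473.214ms @ 22/7 + 133.929ms (2/7)
8. 1607.143ms @ 24/7 + 133.929ms (2/7)
9. 1741.071ms @ 26/7 + 133.929ms (2/7)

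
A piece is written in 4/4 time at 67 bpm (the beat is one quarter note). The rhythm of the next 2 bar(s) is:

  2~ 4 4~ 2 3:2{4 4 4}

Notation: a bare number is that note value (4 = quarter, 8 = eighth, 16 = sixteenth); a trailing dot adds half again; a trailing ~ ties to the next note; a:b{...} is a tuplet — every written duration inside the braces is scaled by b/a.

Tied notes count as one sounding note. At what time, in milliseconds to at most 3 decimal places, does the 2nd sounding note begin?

1. 0.0ms @ 0 + 2686.567ms (3)
2. 2686.567ms @ 3 + 2686.567ms (3)
3. 5373.134ms @ 6 + 597.015ms (2/3)
4. 5970.149ms @ 20/3 + 597.015ms (2/3)
5. 6567.164ms @ 22/3 + 597.015ms (2/3)

note 2 onset = 3b = 2686.567ms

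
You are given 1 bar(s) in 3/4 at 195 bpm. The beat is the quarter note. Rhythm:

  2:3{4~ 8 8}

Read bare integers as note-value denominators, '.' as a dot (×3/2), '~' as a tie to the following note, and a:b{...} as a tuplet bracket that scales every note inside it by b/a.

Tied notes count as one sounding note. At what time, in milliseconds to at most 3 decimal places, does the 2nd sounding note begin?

1. 0.0ms @ 0 + 692.308ms (9/4)
2. 692.308ms @ 9/4 + 230.769ms (3/4)

note 2 onset = 9/4b = 692.308ms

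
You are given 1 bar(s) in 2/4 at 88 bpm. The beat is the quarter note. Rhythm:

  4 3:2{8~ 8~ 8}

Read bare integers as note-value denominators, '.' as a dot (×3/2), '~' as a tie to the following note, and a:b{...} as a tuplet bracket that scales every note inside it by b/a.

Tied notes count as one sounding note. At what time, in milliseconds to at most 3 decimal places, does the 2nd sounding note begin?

1. 0.0ms @ 0 + 681.818ms (1)
2. 681.818ms @ 1 + 681.818ms (1)

note 2 onset = 1b = 681.818ms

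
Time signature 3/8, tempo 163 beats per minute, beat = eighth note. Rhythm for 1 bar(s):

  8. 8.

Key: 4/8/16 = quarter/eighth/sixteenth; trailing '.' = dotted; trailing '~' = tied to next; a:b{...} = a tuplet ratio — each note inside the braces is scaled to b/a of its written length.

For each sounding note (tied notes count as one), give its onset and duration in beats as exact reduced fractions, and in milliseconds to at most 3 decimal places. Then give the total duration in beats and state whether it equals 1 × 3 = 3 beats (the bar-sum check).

1) 0.0ms=0b +552.147ms=3/2b
2) 552.147ms=3/2b +552.147ms=3/2b
Σ=3b of 3 (163bpm 3/8) — PASS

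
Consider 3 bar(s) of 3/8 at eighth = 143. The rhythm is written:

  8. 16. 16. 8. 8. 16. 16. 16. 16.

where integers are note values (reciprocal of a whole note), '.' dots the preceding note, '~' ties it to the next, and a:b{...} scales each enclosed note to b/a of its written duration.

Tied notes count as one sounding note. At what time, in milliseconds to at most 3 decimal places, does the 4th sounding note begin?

1. 0.0ms @ 0 + 629.371ms (3/2)
2. 629.371ms @ 3/2 + 314.685ms (3/4)
3. 944.056ms @ 9/4 + 314.685ms (3/4)
4. 1258.741ms @ 3 + 629.371ms (3/2)
5. 1888.112ms @ 9/2 + 629.371ms (3/2)
6. 2517.483ms @ 6 + 314.685ms (3/4)
7. 2832.168ms @ 27/4 + 314.685ms (3/4)
8. 3146.853ms @ 15/2 + 314.685ms (3/4)
9. 3461.538ms @ 33/4 + 314.685ms (3/4)

note 4 onset = 3b = 1258.741ms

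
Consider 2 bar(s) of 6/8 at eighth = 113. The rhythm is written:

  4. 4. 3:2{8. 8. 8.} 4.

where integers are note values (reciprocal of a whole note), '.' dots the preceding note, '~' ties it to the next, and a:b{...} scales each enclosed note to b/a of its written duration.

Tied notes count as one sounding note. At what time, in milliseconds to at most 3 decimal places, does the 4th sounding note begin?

note 4 onset = 7b = 3716.814ms

1. 0.0ms @ 0 + 1592.92ms (3)
2. 1592.92ms @ 3 + 1592.92ms (3)
3. 3185.841ms @ 6 + 530.973ms (1)
4. 3716.814ms @ 7 + 530.973ms (1)
5. 4247.788ms @ 8 + 530.973ms (1)
6. 4778.761ms @ 9 + 1592.92ms (3)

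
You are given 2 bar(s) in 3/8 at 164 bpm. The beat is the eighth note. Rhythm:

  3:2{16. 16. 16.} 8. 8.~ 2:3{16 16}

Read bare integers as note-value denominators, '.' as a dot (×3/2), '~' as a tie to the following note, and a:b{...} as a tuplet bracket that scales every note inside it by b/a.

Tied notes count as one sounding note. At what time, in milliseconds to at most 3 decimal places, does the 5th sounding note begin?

1. 0.0ms @ 0 + 182.927ms (1/2)
2. 182.927ms @ 1/2 + 182.927ms (1/2)
3. 365.854ms @ 1 + 182.927ms (1/2)
4. 548.78ms @ 3/2 + 548.78ms (3/2)
5. 1097.561ms @ 3 + 823.171ms (9/4)
6. 1920.732ms @ 21/4 + 274.39ms (3/4)

note 5 onset = 3b = 1097.561ms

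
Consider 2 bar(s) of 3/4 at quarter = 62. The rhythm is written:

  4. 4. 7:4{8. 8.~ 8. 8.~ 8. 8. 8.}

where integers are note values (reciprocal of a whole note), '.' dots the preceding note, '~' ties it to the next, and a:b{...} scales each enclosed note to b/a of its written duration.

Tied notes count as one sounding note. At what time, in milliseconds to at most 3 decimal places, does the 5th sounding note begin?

1. 0.0ms @ 0 + 1451.613ms (3/2)
2. 1451.613ms @ 3/2 + 1451.613ms (3/2)
3. 2903.226ms @ 3 + 414.747ms (3/7)
4. 3317.972ms @ 24/7 + 829.493ms (6/7)
5. 4147.465ms @ 30/7 + 829.493ms (6/7)
6. 4976.959ms @ 36/7 + 414.747ms (3/7)
7. 5391.705ms @ 39/7 + 414.747ms (3/7)

note 5 onset = 30/7b = 4147.465ms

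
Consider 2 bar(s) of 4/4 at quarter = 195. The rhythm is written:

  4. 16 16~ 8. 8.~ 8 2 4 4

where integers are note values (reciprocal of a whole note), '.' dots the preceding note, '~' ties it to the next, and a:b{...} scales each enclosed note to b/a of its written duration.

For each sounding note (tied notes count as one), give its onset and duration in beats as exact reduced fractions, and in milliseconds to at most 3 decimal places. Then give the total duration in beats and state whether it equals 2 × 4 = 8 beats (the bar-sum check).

1) 0.0ms=0b +461.538ms=3/2b
2) 461.538ms=3/2b +76.923ms=1/4b
3) 538.462ms=7/4b +307.692ms=1b
4) 846.154ms=11/4b +384.615ms=5/4b
5) 1230.769ms=4b +615.385ms=2b
6) 1846.154ms=6b +307.692ms=1b
7) 2153.846ms=7b +307.692ms=1b
Σ=8b of 8 (195bpm 4/4) — PASS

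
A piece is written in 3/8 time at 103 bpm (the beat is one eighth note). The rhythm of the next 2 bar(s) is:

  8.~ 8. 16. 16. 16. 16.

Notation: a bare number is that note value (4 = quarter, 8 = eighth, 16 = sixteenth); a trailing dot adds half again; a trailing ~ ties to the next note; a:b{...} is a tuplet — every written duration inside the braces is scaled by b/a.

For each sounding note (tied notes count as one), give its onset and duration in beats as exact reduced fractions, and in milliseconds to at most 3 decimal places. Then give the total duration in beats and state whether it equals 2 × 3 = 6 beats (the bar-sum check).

1) 0.0ms=0b +1747.573ms=3b
2) 1747.573ms=3b +436.893ms=3/4b
3) 2184.466ms=15/4b +436.893ms=3/4b
4) 2621.359ms=9/2b +436.893ms=3/4b
5) 3058.252ms=21/4b +436.893ms=3/4b
Σ=6b of 6 (103bpm 3/8) — PASS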